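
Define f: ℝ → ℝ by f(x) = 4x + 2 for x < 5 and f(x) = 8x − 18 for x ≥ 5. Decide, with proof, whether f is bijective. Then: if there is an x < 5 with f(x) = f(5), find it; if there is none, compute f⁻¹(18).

4

Both pieces are strictly increasing (slopes 4 and 8), so each is injective on its own interval.
The left piece maps (−∞, 5) onto (−∞, 22); the right piece maps [5, ∞) onto [22, ∞).
Since 22 = 22, the images partition ℝ: f is injective and surjective, hence bijective.
Because the two images are disjoint, no x < 5 has f(x) = f(5), so we compute f⁻¹(18): 18 lies in (−∞, 22), so solve 4x + 2 = 18: x = (18 − 2)/4 = 4.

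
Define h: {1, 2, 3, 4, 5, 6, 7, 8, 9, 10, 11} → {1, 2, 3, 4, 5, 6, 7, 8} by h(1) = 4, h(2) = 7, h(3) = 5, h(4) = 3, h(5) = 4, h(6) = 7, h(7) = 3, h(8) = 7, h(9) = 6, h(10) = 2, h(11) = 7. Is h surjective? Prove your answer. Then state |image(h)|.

6

No element maps to 1, so h is not surjective.
The image of h is {2, 3, 4, 5, 6, 7}, which has 6 elements.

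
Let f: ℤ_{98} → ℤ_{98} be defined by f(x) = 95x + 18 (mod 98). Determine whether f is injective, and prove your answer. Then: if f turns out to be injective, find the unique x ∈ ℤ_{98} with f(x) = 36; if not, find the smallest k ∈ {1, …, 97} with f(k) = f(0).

If f(x_1) = f(x_2), then 95x_1 ≡ 95x_2 (mod 98). Because gcd(95, 98) = 1, we may cancel 95 to get x_1 ≡ x_2 (mod 98).
Hence f is injective.
We now compute 95⁻¹ mod 98 explicitly. Euclid's algorithm: 98 = 1·95 + 3, 95 = 31·3 + 2, 3 = 1·2 + 1; back-substituting gives 1 = 65·95 − 63·98, so 95⁻¹ ≡ 65 (mod 98).
Since f is injective, we compute f⁻¹(36): solve 95x + 18 ≡ 36 (mod 98), i.e. 95x ≡ 18 (mod 98).
Multiplying by 95⁻¹ = 65 gives x ≡ 65·18 = 1170 = 11·98 + 92 ≡ 92 (mod 98).
Check: f(92) = 95·92 + 18 = 8758 = 89·98 + 36 ≡ 36 (mod 98).

92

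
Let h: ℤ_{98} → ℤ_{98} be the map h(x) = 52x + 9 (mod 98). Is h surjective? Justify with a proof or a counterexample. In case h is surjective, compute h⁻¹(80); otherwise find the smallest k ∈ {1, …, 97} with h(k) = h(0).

Since gcd(52, 98) = 2, we have 52x ≡ 0 (mod 2) for all x, so h(x) ≡ 1 (mod 2).
But 0 ≢ 1 (mod 2), so 0 ∈ ℤ_{98} has no preimage. Thus h is not surjective.
Since h is not surjective, we find the least positive k with h(k) = h(0): this means 52k ≡ 0 (mod 98), i.e. 98 ∣ 52k. Since gcd(52, 98) = 2, dividing through by 2 this holds exactly when 49 ∣ 26k, and as gcd(26, 49) = 1, exactly when 49 ∣ k.
The smallest positive such k is 49.

49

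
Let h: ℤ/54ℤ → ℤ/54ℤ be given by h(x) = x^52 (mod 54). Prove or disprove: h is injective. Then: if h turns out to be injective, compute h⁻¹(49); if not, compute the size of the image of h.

20

h(0) = 0^52 = 0.
h(6): Repeated squaring mod 54: 6^1 ≡ 6, 6^2 ≡ 6² = 36, 6^4 ≡ 36² = 1296 ≡ 0, 6^8 ≡ 0² = 0, 6^16 ≡ 0² = 0, 6^32 ≡ 0² = 0. Since 52 = 32 + 16 + 4, 6^52 ≡ 0·0·0: 0·0 = 0, then 0·0 = 0. So 6^52 ≡ 0 (mod 54).
So h(0) = h(6) = 0 while 0 ≠ 6, thus h is not injective.
Since h is not injective, we determine |image(h)|. Computing x^52 mod 54 for each x (by repeated squaring, reducing mod 54 at every step), the values h(0), h(1), …, h(53) are: 0, 1, 34, 27, 22, 13, 0, 43, 46, 27, 10, 25, 0, 31, 4, 27, 52, 37, 0, 19, 16, 27, 40, 49, 0, 7, 28, 27, 28, 7, 0, 49, 40, 27, 16, 19, 0, 37, 52, 27, 4, 31, 0, 25, 10, 27, 46, 43, 0, 13, 22, 27, 34, 1.
The distinct values are {0, 1, 4, 7, 10, 13, 16, 19, 22, 25, 27, 28, 31, 34, 37, 40, 43, 46, 49, 52}; there are 20 of them.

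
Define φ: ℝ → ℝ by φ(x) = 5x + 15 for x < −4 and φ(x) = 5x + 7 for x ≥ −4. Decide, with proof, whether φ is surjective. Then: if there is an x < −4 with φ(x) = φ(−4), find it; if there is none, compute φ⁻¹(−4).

Both pieces are strictly increasing (slopes 5 and 5), so each is injective on its own interval.
The left piece maps (−∞, −4) onto (−∞, −5); the right piece maps [−4, ∞) onto [−13, ∞).
The union (−∞, −5) ∪ [−13, ∞) covers ℝ, so φ is surjective.
For the follow-up: the images overlap, so an x < −4 with φ(x) = φ(−4) exists. φ(−4) = −13; solving 5x + 15 = −13 for x < −4 gives x = (−13 − 15)/5 = −28/5.

-28/5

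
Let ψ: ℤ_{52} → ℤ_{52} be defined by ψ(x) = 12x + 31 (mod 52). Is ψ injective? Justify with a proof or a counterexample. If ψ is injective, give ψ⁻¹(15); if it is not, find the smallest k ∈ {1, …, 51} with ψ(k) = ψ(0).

13

Recall that ψ is injective if ψ(u) = ψ(v) implies u = v.
We have gcd(12, 52) = 4 > 1. Taking u = 0 and v = 13: ψ(0) = 31 and ψ(13) = 12·13 + 31 = 187 ≡ 31 (mod 52).
So ψ(0) = ψ(13) while 0 ≠ 13, so ψ is not injective.
Since ψ is not injective, we find the least positive k with ψ(k) = ψ(0): this means 12k ≡ 0 (mod 52), i.e. 52 ∣ 12k. Since gcd(12, 52) = 4, dividing through by 4 this holds exactly when 13 ∣ 3k, and as gcd(3, 13) = 1, exactly when 13 ∣ k.
The smallest positive such k is 13.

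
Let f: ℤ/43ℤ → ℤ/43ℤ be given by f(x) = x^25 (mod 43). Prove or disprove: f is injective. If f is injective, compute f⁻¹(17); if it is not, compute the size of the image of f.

14

Since 43 is prime, the nonzero elements of ℤ/43ℤ form a cyclic group of order 42.
As gcd(25, 42) = 1, raising to the 25th power is a bijection on this group: if s^25 ≡ t^25 then (st^{−1})^25 = 1, and the only element of order dividing gcd(25, 42) = 1 is 1, so s = t.
With f(0) = 0 this makes f injective on all of ℤ/43ℤ, hence bijective (finite equal-size domain and codomain). In particular f is injective.
Since f is injective, we find the preimage of 17. The inverse of x ↦ x^25 on (ℤ/43ℤ)^× is x ↦ x^37, because 25·37 = 925 = 22·42 + 1 ≡ 1 (mod 42) and x^{42} = 1 for x ≠ 0 (Fermat). So f⁻¹(17) = 17^37 mod 43.
Repeated squaring mod 43: 17^1 ≡ 17, 17^2 ≡ 17² = 289 ≡ 31, 17^4 ≡ 31² = 961 ≡ 15, 17^8 ≡ 15² = 225 ≡ 10, 17^16 ≡ 10² = 100 ≡ 14, 17^32 ≡ 14² = 196 ≡ 24. Since 37 = 32 + 4 + 1, 17^37 ≡ 24·15·17: 24·15 = 360 ≡ 16, then 16·17 = 272 ≡ 14. So 17^37 ≡ 14 (mod 43).
Hence f⁻¹(17) = 14.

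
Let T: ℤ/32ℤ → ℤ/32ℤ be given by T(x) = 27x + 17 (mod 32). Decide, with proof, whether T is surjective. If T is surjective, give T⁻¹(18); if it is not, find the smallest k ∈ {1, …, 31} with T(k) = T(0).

By definition, T is surjective if every y in the codomain equals T(x) for some x in the domain.
Since gcd(27, 32) = 1, 27 is invertible modulo 32. Euclid's algorithm: 32 = 1·27 + 5, 27 = 5·5 + 2, 5 = 2·2 + 1; back-substituting gives 1 = 19·27 − 16·32, so 27⁻¹ ≡ 19 (mod 32).
For any y ∈ ℤ/32ℤ, x = 19(y − 17) mod 32 satisfies T(x) = 27·19(y − 17) + 17 ≡ y (since 27·19 ≡ 1 mod 32). So every y has a preimage.
So T is surjective.
Since T is surjective, we compute T⁻¹(18): solve 27x + 17 ≡ 18 (mod 32), i.e. 27x ≡ 1 (mod 32).
Multiplying by 27⁻¹ = 19 gives x ≡ 19·1 = 19 ≡ 19 (mod 32).
Check: T(19) = 27·19 + 17 = 530 = 16·32 + 18 ≡ 18 (mod 32).

19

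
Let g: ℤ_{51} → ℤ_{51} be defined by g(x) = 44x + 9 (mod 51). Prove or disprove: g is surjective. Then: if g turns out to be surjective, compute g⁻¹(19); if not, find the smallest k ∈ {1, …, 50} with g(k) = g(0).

35

Since gcd(44, 51) = 1, 44 is invertible modulo 51. Euclid's algorithm: 51 = 1·44 + 7, 44 = 6·7 + 2, 7 = 3·2 + 1; back-substituting gives 1 = 29·44 − 25·51, so 44⁻¹ ≡ 29 (mod 51).
For any y ∈ ℤ_{51}, x = 29(y − 9) mod 51 satisfies g(x) = 44·29(y − 9) + 9 ≡ y (since 44·29 ≡ 1 mod 51). So every y has a preimage.
So g is surjective.
Since g is surjective, we compute g⁻¹(19): solve 44x + 9 ≡ 19 (mod 51), i.e. 44x ≡ 10 (mod 51).
Multiplying by 44⁻¹ = 29 gives x ≡ 29·10 = 290 = 5·51 + 35 ≡ 35 (mod 51).
Check: g(35) = 44·35 + 9 = 1549 = 30·51 + 19 ≡ 19 (mod 51).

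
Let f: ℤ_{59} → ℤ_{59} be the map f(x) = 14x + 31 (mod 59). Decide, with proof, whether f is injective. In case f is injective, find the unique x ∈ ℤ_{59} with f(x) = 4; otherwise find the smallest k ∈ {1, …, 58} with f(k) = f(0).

Suppose f(s) = f(t) in ℤ_{59}. Then 14s + 31 ≡ 14t + 31 (mod 59), thus 14(s − t) ≡ 0 (mod 59).
Since gcd(14, 59) = 1, 14 is invertible modulo 59, thus s − t ≡ 0 (mod 59), i.e. s = t.
Thus f is injective.
We now compute 14⁻¹ mod 59 explicitly. Euclid's algorithm: 59 = 4·14 + 3, 14 = 4·3 + 2, 3 = 1·2 + 1; back-substituting gives 1 = 38·14 − 9·59, so 14⁻¹ ≡ 38 (mod 59).
Since f is injective, we compute f⁻¹(4): solve 14x + 31 ≡ 4 (mod 59), i.e. 14x ≡ 32 (mod 59).
Multiplying by 14⁻¹ = 38 gives x ≡ 38·32 = 1216 = 20·59 + 36 ≡ 36 (mod 59).
Check: f(36) = 14·36 + 31 = 535 = 9·59 + 4 ≡ 4 (mod 59).

36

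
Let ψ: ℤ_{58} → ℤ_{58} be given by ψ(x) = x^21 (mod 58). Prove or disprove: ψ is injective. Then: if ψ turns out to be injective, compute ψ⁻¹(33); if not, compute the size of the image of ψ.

10

ψ(4): Repeated squaring mod 58: 4^1 ≡ 4, 4^2 ≡ 4² = 16, 4^4 ≡ 16² = 256 ≡ 24, 4^8 ≡ 24² = 576 ≡ 54, 4^16 ≡ 54² = 2916 ≡ 16. Since 21 = 16 + 4 + 1, 4^21 ≡ 16·24·4: 16·24 = 384 ≡ 36, then 36·4 = 144 ≡ 28. So 4^21 ≡ 28 (mod 58).
ψ(6): Repeated squaring mod 58: 6^1 ≡ 6, 6^2 ≡ 6² = 36, 6^4 ≡ 36² = 1296 ≡ 20, 6^8 ≡ 20² = 400 ≡ 52, 6^16 ≡ 52² = 2704 ≡ 36. Since 21 = 16 + 4 + 1, 6^21 ≡ 36·20·6: 36·20 = 720 ≡ 24, then 24·6 = 144 ≡ 28. So 6^21 ≡ 28 (mod 58).
So ψ(4) = ψ(6) = 28 while 4 ≠ 6, thus ψ is not injective.
Since ψ is not injective, we determine |image(ψ)|. Computing x^21 mod 58 for each x (by repeated squaring, reducing mod 58 at every step), the values ψ(0), ψ(1), …, ψ(57) are: 0, 1, 46, 17, 28, 57, 28, 1, 12, 57, 12, 17, 12, 57, 46, 41, 30, 17, 12, 17, 30, 17, 28, 1, 30, 1, 12, 41, 28, 29, 30, 17, 46, 57, 28, 57, 30, 41, 28, 41, 46, 41, 28, 17, 12, 1, 46, 41, 46, 1, 46, 57, 30, 1, 30, 41, 12, 57.
The distinct values are {0, 1, 12, 17, 28, 29, 30, 41, 46, 57}; there are 10 of them.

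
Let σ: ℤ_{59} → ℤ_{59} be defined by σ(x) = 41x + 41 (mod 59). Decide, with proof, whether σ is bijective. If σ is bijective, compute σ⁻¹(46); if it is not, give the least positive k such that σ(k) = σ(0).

Recall that injectivity means: for all a, b in the domain, σ(a) = σ(b) implies a = b.
If σ(a) = σ(b), then 41a ≡ 41b (mod 59). Because gcd(41, 59) = 1, we may cancel 41 to get a ≡ b (mod 59).
We now compute 41⁻¹ mod 59 explicitly. Euclid's algorithm: 59 = 1·41 + 18, 41 = 2·18 + 5, 18 = 3·5 + 3, 5 = 1·3 + 2, 3 = 1·2 + 1; back-substituting gives 1 = 36·41 − 25·59, so 41⁻¹ ≡ 36 (mod 59).
Then y ↦ 36(y − 41) is a two-sided inverse to σ, so every y ∈ ℤ_{59} has a preimage.
Thus σ is bijective.
Since σ is bijective, we compute σ⁻¹(46): solve 41x + 41 ≡ 46 (mod 59), i.e. 41x ≡ 5 (mod 59).
Multiplying by 41⁻¹ = 36 gives x ≡ 36·5 = 180 = 3·59 + 3 ≡ 3 (mod 59).
Check: σ(3) = 41·3 + 41 = 164 = 2·59 + 46 ≡ 46 (mod 59).

3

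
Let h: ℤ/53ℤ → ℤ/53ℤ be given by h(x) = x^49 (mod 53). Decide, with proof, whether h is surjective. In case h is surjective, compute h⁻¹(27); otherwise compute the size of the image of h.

18

Since 53 is prime, the nonzero elements of ℤ/53ℤ form a cyclic group of order 52.
As gcd(49, 52) = 1, raising to the 49th power is a bijection on this group: if s^49 ≡ t^49 then (st^{−1})^49 = 1, and the only element of order dividing gcd(49, 52) = 1 is 1, so s = t.
With h(0) = 0 this makes h injective on all of ℤ/53ℤ, hence bijective (finite equal-size domain and codomain). In particular h is surjective.
Since h is surjective, we find the preimage of 27. The inverse of x ↦ x^49 on (ℤ/53ℤ)^× is x ↦ x^17, because 49·17 = 833 = 16·52 + 1 ≡ 1 (mod 52) and x^{52} = 1 for x ≠ 0 (Fermat). So h⁻¹(27) = 27^17 mod 53.
Repeated squaring mod 53: 27^1 ≡ 27, 27^2 ≡ 27² = 729 ≡ 40, 27^4 ≡ 40² = 1600 ≡ 10, 27^8 ≡ 10² = 100 ≡ 47, 27^16 ≡ 47² = 2209 ≡ 36. Since 17 = 16 + 1, 27^17 ≡ 36·27: 36·27 = 972 ≡ 18. So 27^17 ≡ 18 (mod 53).
Hence h⁻¹(27) = 18.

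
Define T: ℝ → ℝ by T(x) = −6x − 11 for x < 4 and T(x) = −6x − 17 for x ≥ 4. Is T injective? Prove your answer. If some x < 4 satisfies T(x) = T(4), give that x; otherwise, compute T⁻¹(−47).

5

Both pieces are strictly decreasing (slopes −6 and −6), so each is injective on its own interval.
The left piece maps (−∞, 4) onto (−35, ∞); the right piece maps [4, ∞) onto (−∞, −41].
These images are disjoint, so no value is attained by both pieces. So T is injective.
Because the two images are disjoint, no x < 4 has T(x) = T(4), so we compute T⁻¹(−47): −47 lies in (−∞, −41], so solve −6x − 17 = −47: x = (−47 + 17)/(−6) = 5.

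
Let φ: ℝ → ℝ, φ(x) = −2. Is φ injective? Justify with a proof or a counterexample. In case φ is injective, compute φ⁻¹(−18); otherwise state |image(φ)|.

By definition, φ is injective if φ(x_1) = φ(x_2) implies x_1 = x_2.
φ(0) = −2 = φ(1) with 0 ≠ 1, so φ is not injective.
Since φ is not injective, we state |image(φ)|: the image of φ is {−2}, which has 1 element.

1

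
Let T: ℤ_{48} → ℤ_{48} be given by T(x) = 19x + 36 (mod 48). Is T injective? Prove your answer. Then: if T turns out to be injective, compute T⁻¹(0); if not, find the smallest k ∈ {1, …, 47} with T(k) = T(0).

If T(u) = T(v), then 19u ≡ 19v (mod 48). Because gcd(19, 48) = 1, we may cancel 19 to get u ≡ v (mod 48).
Thus T is injective.
We now compute 19⁻¹ mod 48 explicitly. Euclid's algorithm: 48 = 2·19 + 10, 19 = 1·10 + 9, 10 = 1·9 + 1; back-substituting gives 1 = 43·19 − 17·48, so 19⁻¹ ≡ 43 (mod 48).
Since T is injective, we compute T⁻¹(0): solve 19x + 36 ≡ 0 (mod 48), i.e. 19x ≡ 12 (mod 48).
Multiplying by 19⁻¹ = 43 gives x ≡ 43·12 = 516 = 10·48 + 36 ≡ 36 (mod 48).
Check: T(36) = 19·36 + 36 = 720 = 15·48 + 0 ≡ 0 (mod 48).

36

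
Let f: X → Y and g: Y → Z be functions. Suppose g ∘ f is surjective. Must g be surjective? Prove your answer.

Let c ∈ Z. Since g ∘ f is surjective, some a ∈ X has g(f(a)) = c. Then b = f(a) ∈ Y satisfies g(b) = c. So g is surjective.

surjective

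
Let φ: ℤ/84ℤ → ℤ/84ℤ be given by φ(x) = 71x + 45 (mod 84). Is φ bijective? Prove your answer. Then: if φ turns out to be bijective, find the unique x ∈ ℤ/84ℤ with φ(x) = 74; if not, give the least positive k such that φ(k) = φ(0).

Recall: injectivity means: for all x_1, x_2 in the domain, φ(x_1) = φ(x_2) implies x_1 = x_2.
If φ(x_1) = φ(x_2), then 71x_1 ≡ 71x_2 (mod 84). Because gcd(71, 84) = 1, we may cancel 71 to get x_1 ≡ x_2 (mod 84).
We now compute 71⁻¹ mod 84 explicitly. Euclid's algorithm: 84 = 1·71 + 13, 71 = 5·13 + 6, 13 = 2·6 + 1; back-substituting gives 1 = 71·71 − 60·84, so 71⁻¹ ≡ 71 (mod 84).
For any y ∈ ℤ/84ℤ, x = 71(y − 45) mod 84 satisfies φ(x) = 71·71(y − 45) + 45 ≡ y (since 71·71 ≡ 1 mod 84). So every y has a preimage.
Therefore φ is bijective.
Since φ is bijective, we find φ⁻¹(74): we need 71x ≡ 74 − 45 ≡ 29 (mod 84). Using 71⁻¹ = 71: x ≡ 71·29 = 2059 = 24·84 + 43, so x = 43.
Check: φ(43) = 71·43 + 45 = 3098 = 36·84 + 74 ≡ 74 (mod 84).

43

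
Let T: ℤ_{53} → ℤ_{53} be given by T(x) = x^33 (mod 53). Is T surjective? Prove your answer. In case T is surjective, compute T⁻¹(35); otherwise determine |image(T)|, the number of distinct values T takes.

32

Since 53 is prime, the nonzero elements of ℤ_{53} form a cyclic group of order 52.
As gcd(33, 52) = 1, raising to the 33rd power is a bijection on this group: if u^33 ≡ v^33 then (uv^{−1})^33 = 1, and the only element of order dividing gcd(33, 52) = 1 is 1, so u = v.
With T(0) = 0 this makes T injective on all of ℤ_{53}, hence bijective (finite equal-size domain and codomain). In particular T is surjective.
Since T is surjective, we find the preimage of 35. The inverse of x ↦ x^33 on (ℤ_{53})^× is x ↦ x^41, because 33·41 = 1353 = 26·52 + 1 ≡ 1 (mod 52) and x^{52} = 1 for x ≠ 0 (Fermat). So T⁻¹(35) = 35^41 mod 53.
Repeated squaring mod 53: 35^1 ≡ 35, 35^2 ≡ 35² = 1225 ≡ 6, 35^4 ≡ 6² = 36, 35^8 ≡ 36² = 1296 ≡ 24, 35^16 ≡ 24² = 576 ≡ 46, 35^32 ≡ 46² = 2116 ≡ 49. Since 41 = 32 + 8 + 1, 35^41 ≡ 49·24·35: 49·24 = 1176 ≡ 10, then 10·35 = 350 ≡ 32. So 35^41 ≡ 32 (mod 53).
Hence T⁻¹(35) = 32.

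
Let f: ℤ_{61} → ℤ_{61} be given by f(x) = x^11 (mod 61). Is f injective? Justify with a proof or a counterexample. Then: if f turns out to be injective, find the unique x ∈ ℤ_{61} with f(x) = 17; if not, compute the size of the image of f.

55

Since 61 is prime, the nonzero elements of ℤ_{61} form a cyclic group of order 60.
As gcd(11, 60) = 1, raising to the 11th power is a bijection on this group: if x_1^11 ≡ x_2^11 then (x_1x_2^{−1})^11 = 1, and the only element of order dividing gcd(11, 60) = 1 is 1, so x_1 = x_2.
With f(0) = 0 this makes f injective on all of ℤ_{61}, hence bijective (finite equal-size domain and codomain). In particular f is injective.
Since f is injective, we find the preimage of 17. The inverse of x ↦ x^11 on (ℤ_{61})^× is x ↦ x^11, because 11·11 = 121 = 2·60 + 1 ≡ 1 (mod 60) and x^{60} = 1 for x ≠ 0 (Fermat). So f⁻¹(17) = 17^11 mod 61.
Repeated squaring mod 61: 17^1 ≡ 17, 17^2 ≡ 17² = 289 ≡ 45, 17^4 ≡ 45² = 2025 ≡ 12, 17^8 ≡ 12² = 144 ≡ 22. Since 11 = 8 + 2 + 1, 17^11 ≡ 22·45·17: 22·45 = 990 ≡ 14, then 14·17 = 238 ≡ 55. So 17^11 ≡ 55 (mod 61).
Hence f⁻¹(17) = 55.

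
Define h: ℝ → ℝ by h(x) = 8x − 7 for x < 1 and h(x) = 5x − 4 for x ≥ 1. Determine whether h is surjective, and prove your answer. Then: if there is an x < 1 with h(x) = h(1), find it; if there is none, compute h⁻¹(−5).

1/4

Both pieces are strictly increasing (slopes 8 and 5), so each is injective on its own interval.
The left piece maps (−∞, 1) onto (−∞, 1); the right piece maps [1, ∞) onto [1, ∞).
These images together cover ℝ, so h is surjective.
Because the two images are disjoint, no x < 1 has h(x) = h(1), so we compute h⁻¹(−5): −5 lies in (−∞, 1), so solve 8x − 7 = −5: x = (−5 + 7)/8 = 1/4.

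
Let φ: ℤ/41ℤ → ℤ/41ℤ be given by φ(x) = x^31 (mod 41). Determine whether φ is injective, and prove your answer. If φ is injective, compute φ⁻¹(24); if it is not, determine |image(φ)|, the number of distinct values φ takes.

11

Since 41 is prime, the nonzero elements of ℤ/41ℤ form a cyclic group of order 40.
As gcd(31, 40) = 1, raising to the 31st power is a bijection on this group: if s^31 ≡ t^31 then (st^{−1})^31 = 1, and the only element of order dividing gcd(31, 40) = 1 is 1, so s = t.
With φ(0) = 0 this makes φ injective on all of ℤ/41ℤ, hence bijective (finite equal-size domain and codomain). In particular φ is injective.
Since φ is injective, we find the preimage of 24. The inverse of x ↦ x^31 on (ℤ/41ℤ)^× is x ↦ x^31, because 31·31 = 961 = 24·40 + 1 ≡ 1 (mod 40) and x^{40} = 1 for x ≠ 0 (Fermat). So φ⁻¹(24) = 24^31 mod 41.
Repeated squaring mod 41: 24^1 ≡ 24, 24^2 ≡ 24² = 576 ≡ 2, 24^4 ≡ 2² = 4, 24^8 ≡ 4² = 16, 24^16 ≡ 16² = 256 ≡ 10. Since 31 = 16 + 8 + 4 + 2 + 1, 24^31 ≡ 10·16·4·2·24: 10·16 = 160 ≡ 37, then 37·4 = 148 ≡ 25, then 25·2 = 50 ≡ 9, then 9·24 = 216 ≡ 11. So 24^31 ≡ 11 (mod 41).
Hence φ⁻¹(24) = 11.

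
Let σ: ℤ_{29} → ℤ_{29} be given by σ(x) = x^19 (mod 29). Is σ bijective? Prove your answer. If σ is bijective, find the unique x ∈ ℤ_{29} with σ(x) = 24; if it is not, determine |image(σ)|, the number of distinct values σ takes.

20

Since 29 is prime, the nonzero elements of ℤ_{29} form a cyclic group of order 28.
As gcd(19, 28) = 1, raising to the 19th power is a bijection on this group: if s^19 ≡ t^19 then (st^{−1})^19 = 1, and the only element of order dividing gcd(19, 28) = 1 is 1, so s = t.
With σ(0) = 0 this makes σ injective on all of ℤ_{29}, hence bijective (finite equal-size domain and codomain). In particular σ is bijective.
Since σ is bijective, we find the preimage of 24. The inverse of x ↦ x^19 on (ℤ_{29})^× is x ↦ x^3, because 19·3 = 57 = 2·28 + 1 ≡ 1 (mod 28) and x^{28} = 1 for x ≠ 0 (Fermat). So σ⁻¹(24) = 24^3 mod 29.
Repeated squaring mod 29: 24^1 ≡ 24, 24^2 ≡ 24² = 576 ≡ 25. Since 3 = 2 + 1, 24^3 ≡ 25·24: 25·24 = 600 ≡ 20. So 24^3 ≡ 20 (mod 29).
Hence σ⁻¹(24) = 20.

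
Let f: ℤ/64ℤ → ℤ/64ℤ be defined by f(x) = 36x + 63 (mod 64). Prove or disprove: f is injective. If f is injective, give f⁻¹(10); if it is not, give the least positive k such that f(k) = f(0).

16

Recall: f is injective when f(s) = f(t) forces s = t.
We have gcd(36, 64) = 4 > 1. Taking s = 0 and t = 16: f(0) = 63 and f(16) = 36·16 + 63 = 639 ≡ 63 (mod 64).
So f(0) = f(16) while 0 ≠ 16, therefore f is not injective.
Since f is not injective, we find the least positive k with f(k) = f(0): this means 36k ≡ 0 (mod 64), i.e. 64 ∣ 36k. Since gcd(36, 64) = 4, dividing through by 4 this holds exactly when 16 ∣ 9k, and as gcd(9, 16) = 1, exactly when 16 ∣ k.
The smallest positive such k is 16.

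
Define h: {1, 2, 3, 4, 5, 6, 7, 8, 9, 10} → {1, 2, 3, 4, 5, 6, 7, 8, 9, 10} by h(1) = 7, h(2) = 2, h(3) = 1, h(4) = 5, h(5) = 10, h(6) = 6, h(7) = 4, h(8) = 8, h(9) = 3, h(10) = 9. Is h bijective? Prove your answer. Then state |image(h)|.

The values 7, 2, 1, 5, 10, 6, 4, 8, 3, 9 are a permutation of {1, 2, 3, 4, 5, 6, 7, 8, 9, 10}: each element appears exactly once.
So h is injective and surjective, hence bijective.
The image of h is {1, 2, 3, 4, 5, 6, 7, 8, 9, 10}, which has 10 elements.

10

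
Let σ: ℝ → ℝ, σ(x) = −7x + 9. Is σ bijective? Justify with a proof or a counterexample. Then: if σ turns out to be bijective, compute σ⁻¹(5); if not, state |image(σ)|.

Suppose σ(x_1) = σ(x_2). Then −7x_1 + 9 = −7x_2 + 9, therefore −7x_1 = −7x_2, therefore x_1 = x_2.
For any y ∈ ℝ, x = (y − 9)/(−7) satisfies σ(x) = y.
So σ is bijective.
Since σ is bijective, we compute σ⁻¹(5) = (5 − 9)/(−7) = 4/7.

4/7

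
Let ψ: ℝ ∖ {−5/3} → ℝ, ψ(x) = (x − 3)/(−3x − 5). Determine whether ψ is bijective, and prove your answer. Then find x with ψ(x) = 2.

If ψ(x) = −1/3, cross-multiplying gives −3(x − 3) = 1(−3x − 5), which simplifies to 9 = −5 — false.  So −1/3 has no preimage and ψ is not surjective.
Hence ψ is not bijective.
Solving ψ(x) = 2: cross-multiplying gives x − 3 = 2(−3x − 5), which rearranges to 7x = −7, so x = −1.

-1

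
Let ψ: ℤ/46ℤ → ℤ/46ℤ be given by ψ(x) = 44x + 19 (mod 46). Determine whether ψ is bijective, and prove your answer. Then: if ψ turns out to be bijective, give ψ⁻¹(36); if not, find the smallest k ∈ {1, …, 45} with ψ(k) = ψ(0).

Recall that ψ is injective when ψ(x_1) = ψ(x_2) forces x_1 = x_2.
We have gcd(44, 46) = 2 > 1. Taking x_1 = 0 and x_2 = 23: ψ(0) = 19 and ψ(23) = 44·23 + 19 = 1031 ≡ 19 (mod 46).
So ψ(0) = ψ(23) while 0 ≠ 23, so ψ is not injective, hence not bijective.
Since ψ is not bijective, we find the least positive k with ψ(k) = ψ(0): this means 44k ≡ 0 (mod 46), i.e. 46 ∣ 44k. Since gcd(44, 46) = 2, dividing through by 2 this holds exactly when 23 ∣ 22k, and as gcd(22, 23) = 1, exactly when 23 ∣ k.
The smallest positive such k is 23.

23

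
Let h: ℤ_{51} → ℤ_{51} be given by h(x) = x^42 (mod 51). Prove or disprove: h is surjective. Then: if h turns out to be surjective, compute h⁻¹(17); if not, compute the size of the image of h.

18

h(7): Repeated squaring mod 51: 7^1 ≡ 7, 7^2 ≡ 7² = 49, 7^4 ≡ 49² = 2401 ≡ 4, 7^8 ≡ 4² = 16, 7^16 ≡ 16² = 256 ≡ 1, 7^32 ≡ 1² = 1. Since 42 = 32 + 8 + 2, 7^42 ≡ 1·16·49: 1·16 = 16, then 16·49 = 784 ≡ 19. So 7^42 ≡ 19 (mod 51).
h(10): Repeated squaring mod 51: 10^1 ≡ 10, 10^2 ≡ 10² = 100 ≡ 49, 10^4 ≡ 49² = 2401 ≡ 4, 10^8 ≡ 4² = 16, 10^16 ≡ 16² = 256 ≡ 1, 10^32 ≡ 1² = 1. Since 42 = 32 + 8 + 2, 10^42 ≡ 1·16·49: 1·16 = 16, then 16·49 = 784 ≡ 19. So 10^42 ≡ 19 (mod 51).
So h(7) = h(10) = 19 while 7 ≠ 10, so h is not injective.
A non-injective map from the 51-element set ℤ_{51} to itself takes at most 50 distinct values, so it cannot be surjective. Therefore h is not surjective.
Since h is not surjective, we determine |image(h)|. Computing x^42 mod 51 for each x (by repeated squaring, reducing mod 51 at every step), the values h(0), h(1), …, h(50) are: 0, 1, 4, 42, 16, 43, 15, 19, 13, 30, 19, 49, 9, 16, 25, 21, 1, 34, 18, 4, 25, 33, 43, 49, 36, 13, 13, 36, 49, 43, 33, 25, 4, 18, 34, 1, 21, 25, 16, 9, 49, 19, 30, 13, 19, 15, 43, 16, 42, 4, 1.
The distinct values are {0, 1, 4, 9, 13, 15, 16, 18, 19, 21, 25, 30, 33, 34, 36, 42, 43, 49}; there are 18 of them.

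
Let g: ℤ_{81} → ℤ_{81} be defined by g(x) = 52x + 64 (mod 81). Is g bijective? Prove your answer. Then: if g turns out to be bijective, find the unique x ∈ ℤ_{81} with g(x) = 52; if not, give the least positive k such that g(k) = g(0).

6

If g(u) = g(v), then 52u ≡ 52v (mod 81). Because gcd(52, 81) = 1, we may cancel 52 to get u ≡ v (mod 81).
We now compute 52⁻¹ mod 81 explicitly. Euclid's algorithm: 81 = 1·52 + 29, 52 = 1·29 + 23, 29 = 1·23 + 6, 23 = 3·6 + 5, 6 = 1·5 + 1; back-substituting gives 1 = 67·52 − 43·81, so 52⁻¹ ≡ 67 (mod 81).
Then y ↦ 67(y − 64) is a two-sided inverse to g, so every y ∈ ℤ_{81} has a preimage.
So g is bijective.
Since g is bijective, we compute g⁻¹(52): solve 52x + 64 ≡ 52 (mod 81), i.e. 52x ≡ 69 (mod 81).
Multiplying by 52⁻¹ = 67 gives x ≡ 67·69 = 4623 = 57·81 + 6 ≡ 6 (mod 81).
Check: g(6) = 52·6 + 64 = 376 = 4·81 + 52 ≡ 52 (mod 81).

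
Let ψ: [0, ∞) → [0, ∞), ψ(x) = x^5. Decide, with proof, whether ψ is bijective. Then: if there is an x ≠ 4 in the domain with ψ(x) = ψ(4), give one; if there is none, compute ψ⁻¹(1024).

On [0, ∞), x ↦ x^5 is strictly increasing (injective) and for any y ∈ [0, ∞) the 5th root y^{1/5} lies in [0, ∞) (surjective). So ψ is bijective.
Since x ↦ x^5 is strictly increasing on [0, ∞), it is injective there, so no x ≠ 4 in the domain has ψ(x) = ψ(4). We therefore compute ψ⁻¹(1024) = 1024^{1/5} = 4 (indeed 4^5 = 1024).

4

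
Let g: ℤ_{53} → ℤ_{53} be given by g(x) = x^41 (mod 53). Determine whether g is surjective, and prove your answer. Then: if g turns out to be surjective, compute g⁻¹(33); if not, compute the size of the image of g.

21

Since 53 is prime, the nonzero elements of ℤ_{53} form a cyclic group of order 52.
As gcd(41, 52) = 1, raising to the 41st power is a bijection on this group: if s^41 ≡ t^41 then (st^{−1})^41 = 1, and the only element of order dividing gcd(41, 52) = 1 is 1, so s = t.
With g(0) = 0 this makes g injective on all of ℤ_{53}, hence bijective (finite equal-size domain and codomain). In particular g is surjective.
Since g is surjective, we find the preimage of 33. The inverse of x ↦ x^41 on (ℤ_{53})^× is x ↦ x^33, because 41·33 = 1353 = 26·52 + 1 ≡ 1 (mod 52) and x^{52} = 1 for x ≠ 0 (Fermat). So g⁻¹(33) = 33^33 mod 53.
Repeated squaring mod 53: 33^1 ≡ 33, 33^2 ≡ 33² = 1089 ≡ 29, 33^4 ≡ 29² = 841 ≡ 46, 33^8 ≡ 46² = 2116 ≡ 49, 33^16 ≡ 49² = 2401 ≡ 16, 33^32 ≡ 16² = 256 ≡ 44. Since 33 = 32 + 1, 33^33 ≡ 44·33: 44·33 = 1452 ≡ 21. So 33^33 ≡ 21 (mod 53).
Hence g⁻¹(33) = 21.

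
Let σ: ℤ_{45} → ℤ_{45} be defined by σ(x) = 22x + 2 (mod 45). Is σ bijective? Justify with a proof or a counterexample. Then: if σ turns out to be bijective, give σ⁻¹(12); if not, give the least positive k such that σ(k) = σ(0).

By definition, σ is injective when σ(a) = σ(b) forces a = b.
Suppose σ(a) = σ(b) in ℤ_{45}. Then 22a + 2 ≡ 22b + 2 (mod 45), therefore 22(a − b) ≡ 0 (mod 45).
Since gcd(22, 45) = 1, 22 is invertible modulo 45, hence a − b ≡ 0 (mod 45), i.e. a = b.
We now compute 22⁻¹ mod 45 explicitly. Euclid's algorithm: 45 = 2·22 + 1; back-substituting gives 1 = 43·22 − 21·45, so 22⁻¹ ≡ 43 (mod 45).
For any y ∈ ℤ_{45}, x = 43(y − 2) mod 45 satisfies σ(x) = 22·43(y − 2) + 2 ≡ y (since 22·43 ≡ 1 mod 45). So every y has a preimage.
Therefore σ is bijective.
Since σ is bijective, we find σ⁻¹(12): we need 22x ≡ 12 − 2 ≡ 10 (mod 45). Using 22⁻¹ = 43: x ≡ 43·10 = 430 = 9·45 + 25, so x = 25.
Check: σ(25) = 22·25 + 2 = 552 = 12·45 + 12 ≡ 12 (mod 45).

25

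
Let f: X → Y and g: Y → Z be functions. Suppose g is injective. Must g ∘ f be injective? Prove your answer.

No. Take X = {1, 2}, Y = Z = {1, 2, 3, 4, 5}, f(1) = f(2) = 1, and g = identity (injective).
Then (g ∘ f)(1) = (g ∘ f)(2) = 1 with 1 ≠ 2, so g ∘ f is not injective.

not injective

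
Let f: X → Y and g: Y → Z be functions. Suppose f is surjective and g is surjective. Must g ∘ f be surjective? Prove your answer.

surjective

Let c ∈ Z. Since g is surjective, there is b ∈ Y with g(b) = c. Since f is surjective, there is a ∈ X with f(a) = b.
Then (g ∘ f)(a) = g(b) = c. Hence g ∘ f is surjective.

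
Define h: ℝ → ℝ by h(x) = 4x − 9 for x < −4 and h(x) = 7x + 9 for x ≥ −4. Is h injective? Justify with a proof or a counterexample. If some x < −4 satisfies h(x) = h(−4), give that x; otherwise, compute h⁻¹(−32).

-23/4

Both pieces are strictly increasing (slopes 4 and 7), so each is injective on its own interval.
The left piece maps (−∞, −4) onto (−∞, −25); the right piece maps [−4, ∞) onto [−19, ∞).
These images are disjoint, so no value is attained by both pieces. So h is injective.
Because the two images are disjoint, no x < −4 has h(x) = h(−4), so we compute h⁻¹(−32): −32 lies in (−∞, −25), so solve 4x − 9 = −32: x = (−32 + 9)/4 = −23/4.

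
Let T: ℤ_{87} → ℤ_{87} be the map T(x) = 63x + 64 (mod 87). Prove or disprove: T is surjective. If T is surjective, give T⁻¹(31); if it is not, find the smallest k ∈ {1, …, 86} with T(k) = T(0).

29

Since gcd(63, 87) = 3, we have 63x ≡ 0 (mod 3) for all x, so T(x) ≡ 1 (mod 3).
But 0 ≢ 1 (mod 3), so 0 ∈ ℤ_{87} has no preimage. Hence T is not surjective.
Since T is not surjective, we find the least positive k with T(k) = T(0): this means 63k ≡ 0 (mod 87), i.e. 87 ∣ 63k. Since gcd(63, 87) = 3, dividing through by 3 this holds exactly when 29 ∣ 21k, and as gcd(21, 29) = 1, exactly when 29 ∣ k.
The smallest positive such k is 29.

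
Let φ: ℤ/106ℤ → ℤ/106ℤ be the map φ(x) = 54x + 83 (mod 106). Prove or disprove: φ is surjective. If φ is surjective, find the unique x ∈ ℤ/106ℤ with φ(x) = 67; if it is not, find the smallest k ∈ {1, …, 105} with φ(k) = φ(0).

53

By definition, φ is surjective if every y in the codomain equals φ(x) for some x in the domain.
Since gcd(54, 106) = 2, we have 54x ≡ 0 (mod 2) for all x, so φ(x) ≡ 1 (mod 2).
But 0 ≢ 1 (mod 2), so 0 ∈ ℤ/106ℤ has no preimage. So φ is not surjective.
Since φ is not surjective, we find the least positive k with φ(k) = φ(0): this means 54k ≡ 0 (mod 106), i.e. 106 ∣ 54k. Since gcd(54, 106) = 2, dividing through by 2 this holds exactly when 53 ∣ 27k, and as gcd(27, 53) = 1, exactly when 53 ∣ k.
The smallest positive such k is 53.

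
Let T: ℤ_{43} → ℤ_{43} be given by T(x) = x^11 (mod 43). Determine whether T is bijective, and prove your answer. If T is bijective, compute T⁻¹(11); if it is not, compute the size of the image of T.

Since 43 is prime, the nonzero elements of ℤ_{43} form a cyclic group of order 42.
As gcd(11, 42) = 1, raising to the 11th power is a bijection on this group: if u^11 ≡ v^11 then (uv^{−1})^11 = 1, and the only element of order dividing gcd(11, 42) = 1 is 1, so u = v.
With T(0) = 0 this makes T injective on all of ℤ_{43}, hence bijective (finite equal-size domain and codomain). In particular T is bijective.
Since T is bijective, we find the preimage of 11. The inverse of x ↦ x^11 on (ℤ_{43})^× is x ↦ x^23, because 11·23 = 253 = 6·42 + 1 ≡ 1 (mod 42) and x^{42} = 1 for x ≠ 0 (Fermat). So T⁻¹(11) = 11^23 mod 43.
Repeated squaring mod 43: 11^1 ≡ 11, 11^2 ≡ 11² = 121 ≡ 35, 11^4 ≡ 35² = 1225 ≡ 21, 11^8 ≡ 21² = 441 ≡ 11, 11^16 ≡ 11² = 121 ≡ 35. Since 23 = 16 + 4 + 2 + 1, 11^23 ≡ 35·21·35·11: 35·21 = 735 ≡ 4, then 4·35 = 140 ≡ 11, then 11·11 = 121 ≡ 35. So 11^23 ≡ 35 (mod 43).
Hence T⁻¹(11) = 35.

35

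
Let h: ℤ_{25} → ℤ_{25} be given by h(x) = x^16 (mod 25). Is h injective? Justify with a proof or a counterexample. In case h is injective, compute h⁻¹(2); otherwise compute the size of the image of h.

6

h(3): Repeated squaring mod 25: 3^1 ≡ 3, 3^2 ≡ 3² = 9, 3^4 ≡ 9² = 81 ≡ 6, 3^8 ≡ 6² = 36 ≡ 11, 3^16 ≡ 11² = 121 ≡ 21. So 3^16 ≡ 21 (mod 25).
h(4): Repeated squaring mod 25: 4^1 ≡ 4, 4^2 ≡ 4² = 16, 4^4 ≡ 16² = 256 ≡ 6, 4^8 ≡ 6² = 36 ≡ 11, 4^16 ≡ 11² = 121 ≡ 21. So 4^16 ≡ 21 (mod 25).
So h(3) = h(4) = 21 while 3 ≠ 4, hence h is not injective.
Since h is not injective, we determine |image(h)|. Computing x^16 mod 25 for each x (by repeated squaring, reducing mod 25 at every step), the values h(0), h(1), …, h(24) are: 0, 1, 11, 21, 21, 0, 6, 1, 6, 16, 0, 11, 16, 16, 11, 0, 16, 6, 1, 6, 0, 21, 21, 11, 1.
The distinct values are {0, 1, 6, 11, 16, 21}; there are 6 of them.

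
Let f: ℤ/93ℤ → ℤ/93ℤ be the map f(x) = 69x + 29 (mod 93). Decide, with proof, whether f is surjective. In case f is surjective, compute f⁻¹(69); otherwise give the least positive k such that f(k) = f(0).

Since gcd(69, 93) = 3, we have 69x ≡ 0 (mod 3) for all x, so f(x) ≡ 2 (mod 3).
But 0 ≢ 2 (mod 3), so 0 ∈ ℤ/93ℤ has no preimage. So f is not surjective.
Since f is not surjective, we find the least positive k with f(k) = f(0): this means 69k ≡ 0 (mod 93), i.e. 93 ∣ 69k. Since gcd(69, 93) = 3, dividing through by 3 this holds exactly when 31 ∣ 23k, and as gcd(23, 31) = 1, exactly when 31 ∣ k.
The smallest positive such k is 31.

31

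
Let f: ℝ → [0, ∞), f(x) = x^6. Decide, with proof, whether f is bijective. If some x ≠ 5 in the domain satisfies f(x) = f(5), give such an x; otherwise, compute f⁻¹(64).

-5

f(5) = 15625 = (−5)^6 = f(−5) (since 6 is even), with 5 ≠ −5. So f is not injective, hence not bijective.
For the follow-up, such an x exists: taking x = −5 ∈ ℝ gives f(−5) = 15625 = f(5) with −5 ≠ 5.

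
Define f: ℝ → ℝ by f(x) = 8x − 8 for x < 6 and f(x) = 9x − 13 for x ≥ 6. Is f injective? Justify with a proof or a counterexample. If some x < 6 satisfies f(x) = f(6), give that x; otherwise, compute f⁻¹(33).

41/8

Both pieces are strictly increasing (slopes 8 and 9), so each is injective on its own interval.
The left piece maps (−∞, 6) onto (−∞, 40); the right piece maps [6, ∞) onto [41, ∞).
These images are disjoint, so no value is attained by both pieces. So f is injective.
Because the two images are disjoint, no x < 6 has f(x) = f(6), so we compute f⁻¹(33): 33 lies in (−∞, 40), so solve 8x − 8 = 33: x = (33 + 8)/8 = 41/8.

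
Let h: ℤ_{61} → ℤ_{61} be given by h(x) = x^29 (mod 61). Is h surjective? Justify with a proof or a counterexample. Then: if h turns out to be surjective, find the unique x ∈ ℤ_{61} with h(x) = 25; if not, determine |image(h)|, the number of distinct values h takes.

22

Since 61 is prime, the nonzero elements of ℤ_{61} form a cyclic group of order 60.
As gcd(29, 60) = 1, raising to the 29th power is a bijection on this group: if u^29 ≡ v^29 then (uv^{−1})^29 = 1, and the only element of order dividing gcd(29, 60) = 1 is 1, so u = v.
With h(0) = 0 this makes h injective on all of ℤ_{61}, hence bijective (finite equal-size domain and codomain). In particular h is surjective.
Since h is surjective, we find the preimage of 25. The inverse of x ↦ x^29 on (ℤ_{61})^× is x ↦ x^29, because 29·29 = 841 = 14·60 + 1 ≡ 1 (mod 60) and x^{60} = 1 for x ≠ 0 (Fermat). So h⁻¹(25) = 25^29 mod 61.
Repeated squaring mod 61: 25^1 ≡ 25, 25^2 ≡ 25² = 625 ≡ 15, 25^4 ≡ 15² = 225 ≡ 42, 25^8 ≡ 42² = 1764 ≡ 56, 25^16 ≡ 56² = 3136 ≡ 25. Since 29 = 16 + 8 + 4 + 1, 25^29 ≡ 25·56·42·25: 25·56 = 1400 ≡ 58, then 58·42 = 2436 ≡ 57, then 57·25 = 1425 ≡ 22. So 25^29 ≡ 22 (mod 61).
Hence h⁻¹(25) = 22.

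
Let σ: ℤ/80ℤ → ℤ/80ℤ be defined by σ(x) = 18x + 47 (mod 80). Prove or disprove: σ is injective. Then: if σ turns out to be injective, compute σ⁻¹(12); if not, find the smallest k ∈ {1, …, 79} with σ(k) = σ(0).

40

By definition, σ is injective when σ(u) = σ(v) forces u = v.
We have gcd(18, 80) = 2 > 1. Taking u = 0 and v = 40: σ(0) = 47 and σ(40) = 18·40 + 47 = 767 ≡ 47 (mod 80).
So σ(0) = σ(40) while 0 ≠ 40, so σ is not injective.
Since σ is not injective, we find the least positive k with σ(k) = σ(0): this means 18k ≡ 0 (mod 80), i.e. 80 ∣ 18k. Since gcd(18, 80) = 2, dividing through by 2 this holds exactly when 40 ∣ 9k, and as gcd(9, 40) = 1, exactly when 40 ∣ k.
The smallest positive such k is 40.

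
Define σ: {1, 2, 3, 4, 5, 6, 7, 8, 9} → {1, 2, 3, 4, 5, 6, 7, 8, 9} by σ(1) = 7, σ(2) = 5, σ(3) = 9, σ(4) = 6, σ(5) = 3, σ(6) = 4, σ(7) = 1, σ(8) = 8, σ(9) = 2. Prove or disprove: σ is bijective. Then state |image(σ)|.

The values 7, 5, 9, 6, 3, 4, 1, 8, 2 are a permutation of {1, 2, 3, 4, 5, 6, 7, 8, 9}: each element appears exactly once.
So σ is injective and surjective, hence bijective.
The image of σ is {1, 2, 3, 4, 5, 6, 7, 8, 9}, which has 9 elements.

9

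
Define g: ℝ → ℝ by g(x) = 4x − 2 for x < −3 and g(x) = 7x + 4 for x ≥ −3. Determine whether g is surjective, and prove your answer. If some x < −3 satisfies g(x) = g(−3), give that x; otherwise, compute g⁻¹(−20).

-15/4

Both pieces are strictly increasing (slopes 4 and 7), so each is injective on its own interval.
The left piece maps (−∞, −3) onto (−∞, −14); the right piece maps [−3, ∞) onto [−17, ∞).
The union (−∞, −14) ∪ [−17, ∞) covers ℝ, so g is surjective.
For the follow-up: the images overlap, so an x < −3 with g(x) = g(−3) exists. g(−3) = −17; solving 4x − 2 = −17 for x < −3 gives x = (−17 + 2)/4 = −15/4.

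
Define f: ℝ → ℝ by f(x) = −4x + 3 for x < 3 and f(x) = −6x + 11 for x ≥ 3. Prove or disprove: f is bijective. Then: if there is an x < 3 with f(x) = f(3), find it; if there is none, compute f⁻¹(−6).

5/2

Both pieces are strictly decreasing (slopes −4 and −6), so each is injective on its own interval.
The left piece maps (−∞, 3) onto (−9, ∞); the right piece maps [3, ∞) onto (−∞, −7].
These images overlap. In particular f(3) = −7 (right piece), and solving −4x + 3 = −7 on the left piece gives x = 5/2 < 3.
So f(5/2) = f(3) with 5/2 ≠ 3, and f is not injective, hence not bijective. This x = 5/2 is the requested value below 3.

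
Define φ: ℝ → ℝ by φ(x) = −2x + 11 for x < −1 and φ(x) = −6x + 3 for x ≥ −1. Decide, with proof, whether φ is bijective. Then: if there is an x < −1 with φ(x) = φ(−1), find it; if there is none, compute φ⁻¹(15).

-2

Both pieces are strictly decreasing (slopes −2 and −6), so each is injective on its own interval.
The left piece maps (−∞, −1) onto (13, ∞); the right piece maps [−1, ∞) onto (−∞, 9].
The images leave a gap (13 has no preimage), so φ is not surjective, hence not bijective.
Because the two images are disjoint, no x < −1 has φ(x) = φ(−1), so we compute φ⁻¹(15): 15 lies in (13, ∞), so solve −2x + 11 = 15: x = (15 − 11)/(−2) = −2.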